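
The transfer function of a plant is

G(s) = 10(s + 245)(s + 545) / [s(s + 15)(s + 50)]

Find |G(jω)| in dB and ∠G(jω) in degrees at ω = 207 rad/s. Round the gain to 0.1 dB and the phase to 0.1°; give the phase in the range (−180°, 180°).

At s = jω = j207:
zero (s+245): 245 + j207 → |·| = √(245²+207²) = √102874 ≈ 320.74, ∠ = arctan(207/245) ≈ 40.19°
zero (s+545): 545 + j207 → |·| = √(545²+207²) = √339874 ≈ 582.99, ∠ = arctan(207/545) ≈ 20.80°
pole (s+15): 15 + j207 → |·| = √(15²+207²) = √43074 ≈ 207.54, ∠ = arctan(207/15) ≈ 85.86°
pole (s+50): 50 + j207 → |·| = √(50²+207²) = √45349 ≈ 212.95, ∠ = arctan(207/50) ≈ 76.42°
pole at origin: |s| = 207, ∠ = 90.00° (in denominator)
|G| = 10 · 1.8699e+05 / 9.1485e+06 ≈ 0.20439
Gain = 20 log₁₀(0.20439) ≈ -13.79 dB
∠G = 60.99° − 252.28° = -191.29° ≡ 168.71° (principal value)

-13.8 dB, 168.7°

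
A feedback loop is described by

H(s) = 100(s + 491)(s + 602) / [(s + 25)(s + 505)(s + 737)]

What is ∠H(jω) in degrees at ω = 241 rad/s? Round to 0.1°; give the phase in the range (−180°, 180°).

-79.7°

At s = jω = j241:
zero (s+491): 491 + j241 → |·| = √(491²+241²) = √299162 ≈ 546.96, ∠ = arctan(241/491) ≈ 26.14°
zero (s+602): 602 + j241 → |·| = √(602²+241²) = √420485 ≈ 648.45, ∠ = arctan(241/602) ≈ 21.82°
pole (s+25): 25 + j241 → |·| = √(25²+241²) = √58706 ≈ 242.29, ∠ = arctan(241/25) ≈ 84.08°
pole (s+505): 505 + j241 → |·| = √(505²+241²) = √313106 ≈ 559.56, ∠ = arctan(241/505) ≈ 25.51°
pole (s+737): 737 + j241 → |·| = √(737²+241²) = √601250 ≈ 775.4, ∠ = arctan(241/737) ≈ 18.11°
∠H = 47.96° − 127.70° = -79.74°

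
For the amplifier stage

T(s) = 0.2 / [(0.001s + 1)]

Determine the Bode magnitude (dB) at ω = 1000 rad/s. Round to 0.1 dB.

-17.0 dB

At ω = 1000 rad/s:
pole (1 + j1000·0.001) = 1 + j1 → |·| ≈ 1.4142, ∠ ≈ 45.00°
|T| = 0.2 · 1 / (1.4142) ≈ 0.14142
Gain = 20 log₁₀(0.14142) ≈ -16.99 dB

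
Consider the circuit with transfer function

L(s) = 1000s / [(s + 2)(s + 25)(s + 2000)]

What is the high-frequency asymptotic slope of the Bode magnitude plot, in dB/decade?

Each pole contributes −20 dB/decade at high frequency; each zero contributes +20 dB/decade.
Net: 1 zero(s) − 3 pole(s) → -40 dB/decade.

-40 dB/decade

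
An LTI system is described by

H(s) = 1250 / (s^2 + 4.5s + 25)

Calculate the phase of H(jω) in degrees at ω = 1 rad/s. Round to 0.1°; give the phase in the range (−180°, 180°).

At s = jω = j1:
quadratic: (j1)² + 4.5·j1 + 25 = 24 + j4.5 → |·| ≈ 24.418, ∠ ≈ 10.62°
∠H = 0.00° − 10.62° = -10.62°

-10.6°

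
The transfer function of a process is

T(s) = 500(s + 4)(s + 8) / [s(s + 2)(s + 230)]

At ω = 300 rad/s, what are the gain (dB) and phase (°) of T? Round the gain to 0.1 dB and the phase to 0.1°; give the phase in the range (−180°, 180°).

2.4 dB, -54.4°

At s = jω = j300:
zero (s+4): 4 + j300 → |·| = √(4²+300²) = √90016 ≈ 300.03, ∠ = arctan(300/4) ≈ 89.24°
zero (s+8): 8 + j300 → |·| = √(8²+300²) = √90064 ≈ 300.11, ∠ = arctan(300/8) ≈ 88.47°
pole (s+2): 2 + j300 → |·| = √(2²+300²) = √90004 ≈ 300.01, ∠ = arctan(300/2) ≈ 89.62°
pole (s+230): 230 + j300 → |·| = √(230²+300²) = √142900 ≈ 378.02, ∠ = arctan(300/230) ≈ 52.52°
pole at origin: |s| = 300, ∠ = 90.00° (in denominator)
|T| = 500 · 90042 / 3.4023e+07 ≈ 1.3233
Gain = 20 log₁₀(1.3233) ≈ 2.43 dB
∠T = 177.71° − 232.14° = -54.43°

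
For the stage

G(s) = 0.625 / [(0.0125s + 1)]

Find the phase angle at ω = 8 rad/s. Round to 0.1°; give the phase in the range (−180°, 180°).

At ω = 8 rad/s:
pole (1 + j8·0.0125) = 1 + j0.1 → |·| ≈ 1.005, ∠ ≈ 5.71°
∠G = (0°) − (5.71°) = -5.71°

-5.7°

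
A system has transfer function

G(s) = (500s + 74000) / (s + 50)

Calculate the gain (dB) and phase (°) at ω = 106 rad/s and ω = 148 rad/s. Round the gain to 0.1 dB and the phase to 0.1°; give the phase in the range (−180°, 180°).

Substitute s = j106:
Numerator: 500(j106) + 74000 = 74000 + j53000
Denominator: (j106) + 50 = 50 + j106
|N| = √(74000² + 53000²) ≈ 91022, ∠N ≈ 35.61°
|D| = √(50² + 106²) ≈ 117.2, ∠D ≈ 64.75°
|G| = 91022 / 117.2 ≈ 776.64
Gain = 20 log₁₀(776.64) ≈ 57.80 dB
∠G = 35.61° − 64.75° = -29.14°

Substitute s = j148:
Numerator: 500(j148) + 74000 = 74000 + j74000
Denominator: (j148) + 50 = 50 + j148
|N| = √(74000² + 74000²) ≈ 1.0465e+05, ∠N ≈ 45.00°
|D| = √(50² + 148²) ≈ 156.22, ∠D ≈ 71.33°
|G| = 1.0465e+05 / 156.22 ≈ 669.89
Gain = 20 log₁₀(669.89) ≈ 56.52 dB
∠G = 45.00° − 71.33° = -26.33°

ω = 106: 57.8 dB, -29.1°; ω = 148: 56.5 dB, -26.3°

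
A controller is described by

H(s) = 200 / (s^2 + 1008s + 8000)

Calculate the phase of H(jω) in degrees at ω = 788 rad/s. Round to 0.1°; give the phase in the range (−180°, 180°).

-127.7°

Substitute s = j788:
Numerator: 200 = 200 + j0
Denominator: (j788)^2 + 1008(j788) + 8000 = -612944 + j794304
|N| = √(200² + 0²) ≈ 200, ∠N ≈ 0.00°
|D| = √(612944² + 794304²) ≈ 1.0033e+06, ∠D ≈ 127.66°
∠H = 0.00° − 127.66° = -127.66°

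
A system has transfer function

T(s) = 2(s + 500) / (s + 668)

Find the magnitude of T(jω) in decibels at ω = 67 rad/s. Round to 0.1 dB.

At s = jω = j67:
zero (s+500): 500 + j67 → |·| = √(500²+67²) = √254489 ≈ 504.47, ∠ = arctan(67/500) ≈ 7.63°
pole (s+668): 668 + j67 → |·| = √(668²+67²) = √450713 ≈ 671.35, ∠ = arctan(67/668) ≈ 5.73°
|T| = 2 · 504.47 / 671.35 ≈ 1.5029
Gain = 20 log₁₀(1.5029) ≈ 3.54 dB

3.5 dB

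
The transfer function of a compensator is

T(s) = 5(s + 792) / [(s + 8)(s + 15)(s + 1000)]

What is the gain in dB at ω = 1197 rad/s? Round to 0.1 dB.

-109.9 dB

At s = jω = j1197:
zero (s+792): 792 + j1197 → |·| = √(792²+1197²) = √2060073 ≈ 1435.3, ∠ = arctan(1197/792) ≈ 56.51°
pole (s+8): 8 + j1197 → |·| = √(8²+1197²) = √1432873 ≈ 1197, ∠ = arctan(1197/8) ≈ 89.62°
pole (s+15): 15 + j1197 → |·| = √(15²+1197²) = √1433034 ≈ 1197.1, ∠ = arctan(1197/15) ≈ 89.28°
pole (s+1000): 1000 + j1197 → |·| = √(1000²+1197²) = √2432809 ≈ 1559.7, ∠ = arctan(1197/1000) ≈ 50.12°
|T| = 5 · 1435.3 / 2.2349e+09 ≈ 3.2111e-06
Gain = 20 log₁₀(3.2111e-06) ≈ -109.87 dB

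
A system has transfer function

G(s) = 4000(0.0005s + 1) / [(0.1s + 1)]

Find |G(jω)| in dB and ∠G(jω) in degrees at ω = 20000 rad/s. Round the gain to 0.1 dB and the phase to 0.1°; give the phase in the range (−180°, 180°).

26.1 dB, -5.7°

At ω = 20000 rad/s:
zero (1 + j20000·0.0005) = 1 + j10 → |·| ≈ 10.05, ∠ ≈ 84.29°
pole (1 + j20000·0.1) = 1 + j2000 → |·| ≈ 2000, ∠ ≈ 89.97°
|G| = 4000 · 10.05 / (2000) ≈ 20.1
Gain = 20 log₁₀(20.1) ≈ 26.06 dB
∠G = (84.29°) − (89.97°) = -5.68°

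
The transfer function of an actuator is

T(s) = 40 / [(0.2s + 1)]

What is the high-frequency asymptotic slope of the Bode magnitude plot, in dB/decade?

Each pole contributes −20 dB/decade at high frequency; each zero contributes +20 dB/decade.
Net: 0 zero(s) − 1 pole(s) → -20 dB/decade.

-20 dB/decade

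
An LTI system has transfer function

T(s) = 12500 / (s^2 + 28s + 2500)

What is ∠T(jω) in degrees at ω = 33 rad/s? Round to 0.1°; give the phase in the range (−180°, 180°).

At s = jω = j33:
quadratic: (j33)² + 28·j33 + 2500 = 1411 + j924 → |·| ≈ 1686.6, ∠ ≈ 33.22°
∠T = 0.00° − 33.22° = -33.22°

-33.2°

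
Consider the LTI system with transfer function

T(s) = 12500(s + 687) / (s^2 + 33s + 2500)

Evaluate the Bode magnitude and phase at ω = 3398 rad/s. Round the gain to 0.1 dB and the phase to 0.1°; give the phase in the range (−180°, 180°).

11.5 dB, -100.9°

At s = jω = j3398:
zero (s+687): 687 + j3398 → |·| = √(687²+3398²) = √12018373 ≈ 3466.8, ∠ = arctan(3398/687) ≈ 78.57°
quadratic: (j3398)² + 33·j3398 + 2500 = -11543904 + j112134 → |·| ≈ 1.1544e+07, ∠ ≈ 179.44°
|T| = 12500 · 3466.8 / 1.1544e+07 ≈ 3.7539
Gain = 20 log₁₀(3.7539) ≈ 11.49 dB
∠T = 78.57° − 179.44° = -100.87°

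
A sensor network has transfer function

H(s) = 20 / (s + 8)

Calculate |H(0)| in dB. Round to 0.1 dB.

H(0) = 20 / 8 = 2.5
20 log₁₀(2.5) ≈ 7.96 dB

8.0 dB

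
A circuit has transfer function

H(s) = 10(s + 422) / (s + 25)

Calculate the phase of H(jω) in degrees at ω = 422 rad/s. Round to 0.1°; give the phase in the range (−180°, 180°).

At s = jω = j422:
zero (s+422): 422 + j422 → |·| = √(422²+422²) = √356168 ≈ 596.8, ∠ = arctan(422/422) ≈ 45.00°
pole (s+25): 25 + j422 → |·| = √(25²+422²) = √178709 ≈ 422.74, ∠ = arctan(422/25) ≈ 86.61°
∠H = 45.00° − 86.61° = -41.61°

-41.6°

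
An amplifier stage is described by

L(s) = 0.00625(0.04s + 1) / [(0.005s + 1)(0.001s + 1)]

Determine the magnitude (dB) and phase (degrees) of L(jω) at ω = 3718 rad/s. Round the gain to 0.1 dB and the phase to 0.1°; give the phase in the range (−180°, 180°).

-37.7 dB, -72.3°

At ω = 3718 rad/s:
zero (1 + j3718·0.04) = 1 + j148.72 → |·| ≈ 148.72, ∠ ≈ 89.61°
pole (1 + j3718·0.005) = 1 + j18.59 → |·| ≈ 18.617, ∠ ≈ 86.92°
pole (1 + j3718·0.001) = 1 + j3.718 → |·| ≈ 3.8501, ∠ ≈ 74.95°
|L| = 0.00625 · 148.72 / (18.617 · 3.8501) ≈ 0.012968
Gain = 20 log₁₀(0.012968) ≈ -37.74 dB
∠L = (89.61°) − (86.92° + 74.95°) = -72.26°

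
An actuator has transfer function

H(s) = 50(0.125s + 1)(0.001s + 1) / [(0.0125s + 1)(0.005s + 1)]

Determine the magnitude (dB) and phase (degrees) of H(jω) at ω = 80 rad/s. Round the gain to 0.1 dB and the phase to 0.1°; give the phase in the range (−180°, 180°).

At ω = 80 rad/s:
zero (1 + j80·0.125) = 1 + j10 → |·| ≈ 10.05, ∠ ≈ 84.29°
zero (1 + j80·0.001) = 1 + j0.08 → |·| ≈ 1.0032, ∠ ≈ 4.57°
pole (1 + j80·0.0125) = 1 + j1 → |·| ≈ 1.4142, ∠ ≈ 45.00°
pole (1 + j80·0.005) = 1 + j0.4 → |·| ≈ 1.077, ∠ ≈ 21.80°
|H| = 50 · 10.05 · 1.0032 / (1.4142 · 1.077) ≈ 330.98
Gain = 20 log₁₀(330.98) ≈ 50.40 dB
∠H = (84.29° + 4.57°) − (45.00° + 21.80°) = 22.06°

50.4 dB, 22.1°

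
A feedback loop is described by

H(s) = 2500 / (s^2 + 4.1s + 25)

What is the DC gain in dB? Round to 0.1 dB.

H(0) = 2500 / 25 = 100
20 log₁₀(100) ≈ 40.00 dB

40.0 dB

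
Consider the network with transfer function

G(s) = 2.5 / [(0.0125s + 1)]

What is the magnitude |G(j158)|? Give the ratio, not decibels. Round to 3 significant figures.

1.13

At ω = 158 rad/s:
pole (1 + j158·0.0125) = 1 + j1.975 → |·| ≈ 2.2137, ∠ ≈ 63.15°
|G| = 2.5 · 1 / (2.2137) ≈ 1.1293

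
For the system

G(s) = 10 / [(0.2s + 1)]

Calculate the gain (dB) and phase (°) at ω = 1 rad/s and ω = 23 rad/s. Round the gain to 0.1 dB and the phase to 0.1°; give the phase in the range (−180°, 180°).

At ω = 1 rad/s:
pole (1 + j1·0.2) = 1 + j0.2 → |·| ≈ 1.0198, ∠ ≈ 11.31°
|G| = 10 · 1 / (1.0198) ≈ 9.8058
Gain = 20 log₁₀(9.8058) ≈ 19.83 dB
∠G = (0°) − (11.31°) = -11.31°

At ω = 23 rad/s:
pole (1 + j23·0.2) = 1 + j4.6 → |·| ≈ 4.7074, ∠ ≈ 77.74°
|G| = 10 · 1 / (4.7074) ≈ 2.1243
Gain = 20 log₁₀(2.1243) ≈ 6.54 dB
∠G = (0°) − (77.74°) = -77.74°

ω = 1: 19.8 dB, -11.3°; ω = 23: 6.5 dB, -77.7°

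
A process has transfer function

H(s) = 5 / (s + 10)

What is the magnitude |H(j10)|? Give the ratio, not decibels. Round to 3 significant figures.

0.354

Substitute s = j10:
Numerator: 5 = 5 + j0
Denominator: (j10) + 10 = 10 + j10
|N| = √(5² + 0²) ≈ 5, ∠N ≈ 0.00°
|D| = √(10² + 10²) ≈ 14.142, ∠D ≈ 45.00°
|H| = 5 / 14.142 ≈ 0.35356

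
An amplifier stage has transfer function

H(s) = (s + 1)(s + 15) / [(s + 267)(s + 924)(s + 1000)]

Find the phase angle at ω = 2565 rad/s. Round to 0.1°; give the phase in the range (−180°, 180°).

-43.3°

At s = jω = j2565:
zero (s+1): 1 + j2565 → |·| = √(1²+2565²) = √6579226 ≈ 2565, ∠ = arctan(2565/1) ≈ 89.98°
zero (s+15): 15 + j2565 → |·| = √(15²+2565²) = √6579450 ≈ 2565, ∠ = arctan(2565/15) ≈ 89.66°
pole (s+267): 267 + j2565 → |·| = √(267²+2565²) = √6650514 ≈ 2578.9, ∠ = arctan(2565/267) ≈ 84.06°
pole (s+924): 924 + j2565 → |·| = √(924²+2565²) = √7433001 ≈ 2726.4, ∠ = arctan(2565/924) ≈ 70.19°
pole (s+1000): 1000 + j2565 → |·| = √(1000²+2565²) = √7579225 ≈ 2753, ∠ = arctan(2565/1000) ≈ 68.70°
∠H = 179.64° − 222.95° = -43.31°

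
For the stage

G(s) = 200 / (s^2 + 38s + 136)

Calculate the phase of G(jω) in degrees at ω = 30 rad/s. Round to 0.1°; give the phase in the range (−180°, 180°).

-123.8°

Substitute s = j30:
Numerator: 200 = 200 + j0
Denominator: (j30)^2 + 38(j30) + 136 = -764 + j1140
|N| = √(200² + 0²) ≈ 200, ∠N ≈ 0.00°
|D| = √(764² + 1140²) ≈ 1372.3, ∠D ≈ 123.83°
∠G = 0.00° − 123.83° = -123.83°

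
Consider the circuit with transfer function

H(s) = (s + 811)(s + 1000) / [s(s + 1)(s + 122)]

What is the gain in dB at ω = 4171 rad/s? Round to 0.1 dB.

-72.0 dB

At s = jω = j4171:
zero (s+811): 811 + j4171 → |·| = √(811²+4171²) = √18054962 ≈ 4249.1, ∠ = arctan(4171/811) ≈ 79.00°
zero (s+1000): 1000 + j4171 → |·| = √(1000²+4171²) = √18397241 ≈ 4289.2, ∠ = arctan(4171/1000) ≈ 76.52°
pole (s+1): 1 + j4171 → |·| = √(1²+4171²) = √17397242 ≈ 4171, ∠ = arctan(4171/1) ≈ 89.99°
pole (s+122): 122 + j4171 → |·| = √(122²+4171²) = √17412125 ≈ 4172.8, ∠ = arctan(4171/122) ≈ 88.32°
pole at origin: |s| = 4171, ∠ = 90.00° (in denominator)
|H| = 1 · 1.8225e+07 / 7.2595e+10 ≈ 0.00025105
Gain = 20 log₁₀(0.00025105) ≈ -72.00 dB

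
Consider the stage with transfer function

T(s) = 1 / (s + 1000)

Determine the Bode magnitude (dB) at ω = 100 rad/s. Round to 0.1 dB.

Substitute s = j100:
Numerator: 1 = 1 + j0
Denominator: (j100) + 1000 = 1000 + j100
|N| = √(1² + 0²) ≈ 1, ∠N ≈ 0.00°
|D| = √(1000² + 100²) ≈ 1005, ∠D ≈ 5.71°
|T| = 1 / 1005 ≈ 0.00099502
Gain = 20 log₁₀(0.00099502) ≈ -60.04 dB

-60.0 dB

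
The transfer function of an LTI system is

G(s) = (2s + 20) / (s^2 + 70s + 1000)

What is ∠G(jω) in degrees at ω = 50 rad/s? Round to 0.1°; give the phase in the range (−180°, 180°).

Substitute s = j50:
Numerator: 2(j50) + 20 = 20 + j100
Denominator: (j50)^2 + 70(j50) + 1000 = -1500 + j3500
|N| = √(20² + 100²) ≈ 101.98, ∠N ≈ 78.69°
|D| = √(1500² + 3500²) ≈ 3807.9, ∠D ≈ 113.20°
∠G = 78.69° − 113.20° = -34.51°

-34.5°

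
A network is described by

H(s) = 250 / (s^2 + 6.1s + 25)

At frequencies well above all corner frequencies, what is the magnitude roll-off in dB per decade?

Each pole contributes −20 dB/decade at high frequency; each zero contributes +20 dB/decade.
Net: 0 zero(s) − 2 pole(s) → -40 dB/decade.

-40 dB/decade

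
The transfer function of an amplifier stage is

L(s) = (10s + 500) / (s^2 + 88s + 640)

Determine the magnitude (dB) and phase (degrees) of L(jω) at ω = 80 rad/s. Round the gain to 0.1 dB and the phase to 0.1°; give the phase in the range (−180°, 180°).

-19.7 dB, -71.3°

Substitute s = j80:
Numerator: 10(j80) + 500 = 500 + j800
Denominator: (j80)^2 + 88(j80) + 640 = -5760 + j7040
|N| = √(500² + 800²) ≈ 943.4, ∠N ≈ 57.99°
|D| = √(5760² + 7040²) ≈ 9096.1, ∠D ≈ 129.29°
|L| = 943.4 / 9096.1 ≈ 0.10371
Gain = 20 log₁₀(0.10371) ≈ -19.68 dB
∠L = 57.99° − 129.29° = -71.30°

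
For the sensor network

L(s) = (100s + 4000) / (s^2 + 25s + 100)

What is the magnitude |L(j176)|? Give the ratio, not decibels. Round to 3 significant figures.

Substitute s = j176:
Numerator: 100(j176) + 4000 = 4000 + j17600
Denominator: (j176)^2 + 25(j176) + 100 = -30876 + j4400
|N| = √(4000² + 17600²) ≈ 18049, ∠N ≈ 77.20°
|D| = √(30876² + 4400²) ≈ 31188, ∠D ≈ 171.89°
|L| = 18049 / 31188 ≈ 0.57872

0.579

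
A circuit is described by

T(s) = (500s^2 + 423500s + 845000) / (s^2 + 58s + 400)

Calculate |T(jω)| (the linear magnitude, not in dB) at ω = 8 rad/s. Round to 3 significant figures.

Substitute s = j8:
Numerator: 500(j8)^2 + 423500(j8) + 845000 = 813000 + j3388000
Denominator: (j8)^2 + 58(j8) + 400 = 336 + j464
|N| = √(813000² + 3388000²) ≈ 3.4842e+06, ∠N ≈ 76.51°
|D| = √(336² + 464²) ≈ 572.88, ∠D ≈ 54.09°
|T| = 3.4842e+06 / 572.88 ≈ 6081.9

6.08e+03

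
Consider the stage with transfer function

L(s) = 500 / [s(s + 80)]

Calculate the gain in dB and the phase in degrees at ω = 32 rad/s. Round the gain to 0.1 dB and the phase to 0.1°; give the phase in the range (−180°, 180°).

At s = jω = j32:
pole (s+80): 80 + j32 → |·| = √(80²+32²) = √7424 ≈ 86.163, ∠ = arctan(32/80) ≈ 21.80°
pole at origin: |s| = 32, ∠ = 90.00° (in denominator)
|L| = 500 / 2757.2 ≈ 0.18134
Gain = 20 log₁₀(0.18134) ≈ -14.83 dB
∠L = 0.00° − 111.80° = -111.80°

-14.8 dB, -111.8°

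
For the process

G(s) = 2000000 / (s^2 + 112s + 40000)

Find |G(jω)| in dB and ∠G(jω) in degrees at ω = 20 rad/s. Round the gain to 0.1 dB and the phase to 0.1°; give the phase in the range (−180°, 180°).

34.1 dB, -3.2°

At s = jω = j20:
quadratic: (j20)² + 112·j20 + 40000 = 39600 + j2240 → |·| ≈ 39663, ∠ ≈ 3.24°
|G| = 2000000 / 39663 ≈ 50.425
Gain = 20 log₁₀(50.425) ≈ 34.05 dB
∠G = 0.00° − 3.24° = -3.24°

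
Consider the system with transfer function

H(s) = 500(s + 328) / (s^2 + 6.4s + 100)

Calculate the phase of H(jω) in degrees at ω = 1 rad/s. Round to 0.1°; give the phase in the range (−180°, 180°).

At s = jω = j1:
zero (s+328): 328 + j1 → |·| = √(328²+1²) = √107585 ≈ 328, ∠ = arctan(1/328) ≈ 0.17°
quadratic: (j1)² + 6.4·j1 + 100 = 99 + j6.4 → |·| ≈ 99.207, ∠ ≈ 3.70°
∠H = 0.17° − 3.70° = -3.53°

-3.5°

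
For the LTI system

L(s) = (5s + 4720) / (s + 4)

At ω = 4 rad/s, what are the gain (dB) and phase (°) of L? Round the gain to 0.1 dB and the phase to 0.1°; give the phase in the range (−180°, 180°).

58.4 dB, -44.8°

Substitute s = j4:
Numerator: 5(j4) + 4720 = 4720 + j20
Denominator: (j4) + 4 = 4 + j4
|N| = √(4720² + 20²) ≈ 4720, ∠N ≈ 0.24°
|D| = √(4² + 4²) ≈ 5.6569, ∠D ≈ 45.00°
|L| = 4720 / 5.6569 ≈ 834.38
Gain = 20 log₁₀(834.38) ≈ 58.43 dB
∠L = 0.24° − 45.00° = -44.76°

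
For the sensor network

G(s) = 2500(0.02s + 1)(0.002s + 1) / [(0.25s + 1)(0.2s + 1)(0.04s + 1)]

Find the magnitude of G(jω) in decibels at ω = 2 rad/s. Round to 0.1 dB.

At ω = 2 rad/s:
zero (1 + j2·0.02) = 1 + j0.04 → |·| ≈ 1.0008, ∠ ≈ 2.29°
zero (1 + j2·0.002) = 1 + j0.004 → |·| ≈ 1, ∠ ≈ 0.23°
pole (1 + j2·0.25) = 1 + j0.5 → |·| ≈ 1.118, ∠ ≈ 26.57°
pole (1 + j2·0.2) = 1 + j0.4 → |·| ≈ 1.077, ∠ ≈ 21.80°
pole (1 + j2·0.04) = 1 + j0.08 → |·| ≈ 1.0032, ∠ ≈ 4.57°
|G| = 2500 · 1.0008 · 1 / (1.118 · 1.077 · 1.0032) ≈ 2071.3
Gain = 20 log₁₀(2071.3) ≈ 66.32 dB

66.3 dB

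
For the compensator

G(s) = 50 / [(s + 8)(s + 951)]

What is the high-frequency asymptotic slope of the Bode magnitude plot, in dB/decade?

Each pole contributes −20 dB/decade at high frequency; each zero contributes +20 dB/decade.
Net: 0 zero(s) − 2 pole(s) → -40 dB/decade.

-40 dB/decade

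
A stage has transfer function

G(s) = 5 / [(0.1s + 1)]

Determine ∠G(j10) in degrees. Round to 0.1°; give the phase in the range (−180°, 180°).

-45.0°

At ω = 10 rad/s:
pole (1 + j10·0.1) = 1 + j1 → |·| ≈ 1.4142, ∠ ≈ 45.00°
∠G = (0°) − (45.00°) = -45.00°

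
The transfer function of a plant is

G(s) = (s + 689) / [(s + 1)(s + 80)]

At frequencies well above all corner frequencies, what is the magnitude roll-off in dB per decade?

Each pole contributes −20 dB/decade at high frequency; each zero contributes +20 dB/decade.
Net: 1 zero(s) − 2 pole(s) → -20 dB/decade.

-20 dB/decade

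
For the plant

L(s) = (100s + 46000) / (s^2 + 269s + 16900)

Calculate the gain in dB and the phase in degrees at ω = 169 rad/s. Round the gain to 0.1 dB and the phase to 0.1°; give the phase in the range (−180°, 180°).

Substitute s = j169:
Numerator: 100(j169) + 46000 = 46000 + j16900
Denominator: (j169)^2 + 269(j169) + 16900 = -11661 + j45461
|N| = √(46000² + 16900²) ≈ 49006, ∠N ≈ 20.17°
|D| = √(11661² + 45461²) ≈ 46933, ∠D ≈ 104.39°
|L| = 49006 / 46933 ≈ 1.0442
Gain = 20 log₁₀(1.0442) ≈ 0.38 dB
∠L = 20.17° − 104.39° = -84.22°

0.4 dB, -84.2°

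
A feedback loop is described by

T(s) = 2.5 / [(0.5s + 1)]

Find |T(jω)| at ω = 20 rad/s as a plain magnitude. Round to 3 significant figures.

At ω = 20 rad/s:
pole (1 + j20·0.5) = 1 + j10 → |·| ≈ 10.05, ∠ ≈ 84.29°
|T| = 2.5 · 1 / (10.05) ≈ 0.24876

0.249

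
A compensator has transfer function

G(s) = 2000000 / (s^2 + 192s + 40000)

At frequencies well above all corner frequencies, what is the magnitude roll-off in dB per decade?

-40 dB/decade

Each pole contributes −20 dB/decade at high frequency; each zero contributes +20 dB/decade.
Net: 0 zero(s) − 2 pole(s) → -40 dB/decade.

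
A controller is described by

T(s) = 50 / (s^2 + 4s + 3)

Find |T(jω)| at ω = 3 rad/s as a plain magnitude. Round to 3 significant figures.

Substitute s = j3:
Numerator: 50 = 50 + j0
Denominator: (j3)^2 + 4(j3) + 3 = -6 + j12
|N| = √(50² + 0²) ≈ 50, ∠N ≈ 0.00°
|D| = √(6² + 12²) ≈ 13.416, ∠D ≈ 116.57°
|T| = 50 / 13.416 ≈ 3.7269

3.73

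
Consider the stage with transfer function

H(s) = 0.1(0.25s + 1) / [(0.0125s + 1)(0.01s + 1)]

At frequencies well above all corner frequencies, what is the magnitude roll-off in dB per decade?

-20 dB/decade

Each pole contributes −20 dB/decade at high frequency; each zero contributes +20 dB/decade.
Net: 1 zero(s) − 2 pole(s) → -20 dB/decade.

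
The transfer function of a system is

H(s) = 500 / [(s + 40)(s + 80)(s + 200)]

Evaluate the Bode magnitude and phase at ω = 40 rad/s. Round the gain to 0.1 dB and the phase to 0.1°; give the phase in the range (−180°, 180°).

-66.3 dB, -82.9°

At s = jω = j40:
pole (s+40): 40 + j40 → |·| = √(40²+40²) = √3200 ≈ 56.569, ∠ = arctan(40/40) ≈ 45.00°
pole (s+80): 80 + j40 → |·| = √(80²+40²) = √8000 ≈ 89.443, ∠ = arctan(40/80) ≈ 26.57°
pole (s+200): 200 + j40 → |·| = √(200²+40²) = √41600 ≈ 203.96, ∠ = arctan(40/200) ≈ 11.31°
|H| = 500 / 1.032e+06 ≈ 0.0004845
Gain = 20 log₁₀(0.0004845) ≈ -66.29 dB
∠H = 0.00° − 82.88° = -82.88°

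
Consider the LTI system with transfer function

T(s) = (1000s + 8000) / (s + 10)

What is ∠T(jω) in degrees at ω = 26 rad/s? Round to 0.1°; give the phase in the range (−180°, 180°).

3.9°

Substitute s = j26:
Numerator: 1000(j26) + 8000 = 8000 + j26000
Denominator: (j26) + 10 = 10 + j26
|N| = √(8000² + 26000²) ≈ 27203, ∠N ≈ 72.90°
|D| = √(10² + 26²) ≈ 27.857, ∠D ≈ 68.96°
∠T = 72.90° − 68.96° = 3.94°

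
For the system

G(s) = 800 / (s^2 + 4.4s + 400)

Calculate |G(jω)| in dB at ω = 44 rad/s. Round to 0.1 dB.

-5.7 dB

At s = jω = j44:
quadratic: (j44)² + 4.4·j44 + 400 = -1536 + j193.6 → |·| ≈ 1548.2, ∠ ≈ 172.82°
|G| = 800 / 1548.2 ≈ 0.51673
Gain = 20 log₁₀(0.51673) ≈ -5.73 dB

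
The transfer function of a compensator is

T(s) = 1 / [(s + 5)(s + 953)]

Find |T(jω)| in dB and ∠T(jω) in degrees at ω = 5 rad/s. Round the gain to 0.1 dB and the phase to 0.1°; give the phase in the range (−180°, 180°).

-76.6 dB, -45.3°

At s = jω = j5:
pole (s+5): 5 + j5 → |·| = √(5²+5²) = √50 ≈ 7.0711, ∠ = arctan(5/5) ≈ 45.00°
pole (s+953): 953 + j5 → |·| = √(953²+5²) = √908234 ≈ 953.01, ∠ = arctan(5/953) ≈ 0.30°
|T| = 1 / 6738.8 ≈ 0.00014839
Gain = 20 log₁₀(0.00014839) ≈ -76.57 dB
∠T = 0.00° − 45.30° = -45.30°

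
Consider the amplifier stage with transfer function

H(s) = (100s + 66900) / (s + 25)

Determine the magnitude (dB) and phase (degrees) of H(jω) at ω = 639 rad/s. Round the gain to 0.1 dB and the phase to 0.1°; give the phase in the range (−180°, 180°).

43.2 dB, -44.1°

Substitute s = j639:
Numerator: 100(j639) + 66900 = 66900 + j63900
Denominator: (j639) + 25 = 25 + j639
|N| = √(66900² + 63900²) ≈ 92514, ∠N ≈ 43.69°
|D| = √(25² + 639²) ≈ 639.49, ∠D ≈ 87.76°
|H| = 92514 / 639.49 ≈ 144.67
Gain = 20 log₁₀(144.67) ≈ 43.21 dB
∠H = 43.69° − 87.76° = -44.07°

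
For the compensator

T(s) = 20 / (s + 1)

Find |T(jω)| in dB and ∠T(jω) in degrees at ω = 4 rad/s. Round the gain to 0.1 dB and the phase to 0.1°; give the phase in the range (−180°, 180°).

At s = jω = j4:
pole (s+1): 1 + j4 → |·| = √(1²+4²) = √17 ≈ 4.1231, ∠ = arctan(4/1) ≈ 75.96°
|T| = 20 / 4.1231 ≈ 4.8507
Gain = 20 log₁₀(4.8507) ≈ 13.72 dB
∠T = 0.00° − 75.96° = -75.96°

13.7 dB, -76.0°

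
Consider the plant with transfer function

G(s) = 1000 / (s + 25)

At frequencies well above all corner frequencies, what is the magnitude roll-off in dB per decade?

Each pole contributes −20 dB/decade at high frequency; each zero contributes +20 dB/decade.
Net: 0 zero(s) − 1 pole(s) → -20 dB/decade.

-20 dB/decade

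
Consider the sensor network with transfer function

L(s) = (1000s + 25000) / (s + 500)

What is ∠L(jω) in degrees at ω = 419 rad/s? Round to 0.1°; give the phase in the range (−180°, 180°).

46.6°

Substitute s = j419:
Numerator: 1000(j419) + 25000 = 25000 + j419000
Denominator: (j419) + 500 = 500 + j419
|N| = √(25000² + 419000²) ≈ 4.1975e+05, ∠N ≈ 86.59°
|D| = √(500² + 419²) ≈ 652.35, ∠D ≈ 39.96°
∠L = 86.59° − 39.96° = 46.63°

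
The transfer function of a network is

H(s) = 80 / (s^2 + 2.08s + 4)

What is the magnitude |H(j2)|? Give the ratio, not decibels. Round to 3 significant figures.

At s = jω = j2:
quadratic: (j2)² + 2.08·j2 + 4 = 0 + j4.16 → |·| ≈ 4.16, ∠ ≈ 90.00°
|H| = 80 / 4.16 ≈ 19.231

19.2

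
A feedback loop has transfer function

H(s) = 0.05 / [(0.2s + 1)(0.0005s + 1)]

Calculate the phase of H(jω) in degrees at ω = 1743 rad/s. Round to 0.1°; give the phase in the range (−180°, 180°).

-130.9°

At ω = 1743 rad/s:
pole (1 + j1743·0.2) = 1 + j348.6 → |·| ≈ 348.6, ∠ ≈ 89.84°
pole (1 + j1743·0.0005) = 1 + j0.8715 → |·| ≈ 1.3265, ∠ ≈ 41.07°
∠H = (0°) − (89.84° + 41.07°) = -130.91°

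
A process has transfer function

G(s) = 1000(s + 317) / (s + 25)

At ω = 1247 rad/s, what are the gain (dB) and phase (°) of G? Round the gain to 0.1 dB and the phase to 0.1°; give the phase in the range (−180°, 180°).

At s = jω = j1247:
zero (s+317): 317 + j1247 → |·| = √(317²+1247²) = √1655498 ≈ 1286.7, ∠ = arctan(1247/317) ≈ 75.74°
pole (s+25): 25 + j1247 → |·| = √(25²+1247²) = √1555634 ≈ 1247.3, ∠ = arctan(1247/25) ≈ 88.85°
|G| = 1000 · 1286.7 / 1247.3 ≈ 1031.6
Gain = 20 log₁₀(1031.6) ≈ 60.27 dB
∠G = 75.74° − 88.85° = -13.11°

60.3 dB, -13.1°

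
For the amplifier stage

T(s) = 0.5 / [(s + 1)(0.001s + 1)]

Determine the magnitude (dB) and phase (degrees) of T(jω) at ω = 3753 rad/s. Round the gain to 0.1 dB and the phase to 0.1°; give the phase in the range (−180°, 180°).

At ω = 3753 rad/s:
pole (1 + j3753·1) = 1 + j3753 → |·| ≈ 3753, ∠ ≈ 89.98°
pole (1 + j3753·0.001) = 1 + j3.753 → |·| ≈ 3.8839, ∠ ≈ 75.08°
|T| = 0.5 · 1 / (3753 · 3.8839) ≈ 3.4302e-05
Gain = 20 log₁₀(3.4302e-05) ≈ -89.29 dB
∠T = (0°) − (89.98° + 75.08°) = -165.06°

-89.3 dB, -165.1°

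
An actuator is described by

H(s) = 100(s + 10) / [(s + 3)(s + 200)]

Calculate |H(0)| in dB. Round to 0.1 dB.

H(0) = 100·10 / (3·200) ≈ 1.6667
20 log₁₀(1.6667) ≈ 4.44 dB

4.4 dB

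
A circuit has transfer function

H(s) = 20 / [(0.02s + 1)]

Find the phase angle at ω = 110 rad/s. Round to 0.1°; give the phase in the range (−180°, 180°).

At ω = 110 rad/s:
pole (1 + j110·0.02) = 1 + j2.2 → |·| ≈ 2.4166, ∠ ≈ 65.56°
∠H = (0°) − (65.56°) = -65.56°

-65.6°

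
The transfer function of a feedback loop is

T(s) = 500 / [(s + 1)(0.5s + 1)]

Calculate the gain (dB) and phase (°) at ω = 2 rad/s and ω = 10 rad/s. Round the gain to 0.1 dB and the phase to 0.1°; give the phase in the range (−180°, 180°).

ω = 2: 44.0 dB, -108.4°; ω = 10: 19.8 dB, -163.0°

At ω = 2 rad/s:
pole (1 + j2·1) = 1 + j2 → |·| ≈ 2.2361, ∠ ≈ 63.43°
pole (1 + j2·0.5) = 1 + j1 → |·| ≈ 1.4142, ∠ ≈ 45.00°
|T| = 500 · 1 / (2.2361 · 1.4142) ≈ 158.11
Gain = 20 log₁₀(158.11) ≈ 43.98 dB
∠T = (0°) − (63.43° + 45.00°) = -108.43°

At ω = 10 rad/s:
pole (1 + j10·1) = 1 + j10 → |·| ≈ 10.05, ∠ ≈ 84.29°
pole (1 + j10·0.5) = 1 + j5 → |·| ≈ 5.099, ∠ ≈ 78.69°
|T| = 500 · 1 / (10.05 · 5.099) ≈ 9.7571
Gain = 20 log₁₀(9.7571) ≈ 19.79 dB
∠T = (0°) − (84.29° + 78.69°) = -162.98°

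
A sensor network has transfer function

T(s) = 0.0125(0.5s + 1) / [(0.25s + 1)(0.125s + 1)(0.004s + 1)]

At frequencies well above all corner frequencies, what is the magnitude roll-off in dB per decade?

-40 dB/decade

Each pole contributes −20 dB/decade at high frequency; each zero contributes +20 dB/decade.
Net: 1 zero(s) − 3 pole(s) → -40 dB/decade.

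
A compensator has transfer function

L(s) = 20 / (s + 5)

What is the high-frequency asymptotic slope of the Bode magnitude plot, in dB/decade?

Each pole contributes −20 dB/decade at high frequency; each zero contributes +20 dB/decade.
Net: 0 zero(s) − 1 pole(s) → -20 dB/decade.

-20 dB/decade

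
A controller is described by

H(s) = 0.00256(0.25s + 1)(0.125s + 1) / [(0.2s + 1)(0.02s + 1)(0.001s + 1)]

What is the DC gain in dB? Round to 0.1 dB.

H(0) = 0.00256 · 1 / 1 = 0.00256
20 log₁₀(0.00256) ≈ -51.84 dB

-51.8 dB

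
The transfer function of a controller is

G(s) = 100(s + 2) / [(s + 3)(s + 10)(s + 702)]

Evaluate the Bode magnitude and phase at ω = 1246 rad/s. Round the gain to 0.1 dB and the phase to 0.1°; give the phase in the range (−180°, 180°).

At s = jω = j1246:
zero (s+2): 2 + j1246 → |·| = √(2²+1246²) = √1552520 ≈ 1246, ∠ = arctan(1246/2) ≈ 89.91°
pole (s+3): 3 + j1246 → |·| = √(3²+1246²) = √1552525 ≈ 1246, ∠ = arctan(1246/3) ≈ 89.86°
pole (s+10): 10 + j1246 → |·| = √(10²+1246²) = √1552616 ≈ 1246, ∠ = arctan(1246/10) ≈ 89.54°
pole (s+702): 702 + j1246 → |·| = √(702²+1246²) = √2045320 ≈ 1430.1, ∠ = arctan(1246/702) ≈ 60.60°
|G| = 100 · 1246 / 2.2203e+09 ≈ 5.6119e-05
Gain = 20 log₁₀(5.6119e-05) ≈ -85.02 dB
∠G = 89.91° − 240.00° = -150.09°

-85.0 dB, -150.1°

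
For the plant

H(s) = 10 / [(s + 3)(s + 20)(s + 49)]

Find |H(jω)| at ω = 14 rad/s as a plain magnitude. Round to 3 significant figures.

At s = jω = j14:
pole (s+3): 3 + j14 → |·| = √(3²+14²) = √205 ≈ 14.318, ∠ = arctan(14/3) ≈ 77.91°
pole (s+20): 20 + j14 → |·| = √(20²+14²) = √596 ≈ 24.413, ∠ = arctan(14/20) ≈ 34.99°
pole (s+49): 49 + j14 → |·| = √(49²+14²) = √2597 ≈ 50.961, ∠ = arctan(14/49) ≈ 15.95°
|H| = 10 / 17813 ≈ 0.00056139

0.000561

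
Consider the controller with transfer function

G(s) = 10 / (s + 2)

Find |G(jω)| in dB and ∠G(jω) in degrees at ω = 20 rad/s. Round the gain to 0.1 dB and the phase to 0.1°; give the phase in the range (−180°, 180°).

-6.1 dB, -84.3°

Substitute s = j20:
Numerator: 10 = 10 + j0
Denominator: (j20) + 2 = 2 + j20
|N| = √(10² + 0²) ≈ 10, ∠N ≈ 0.00°
|D| = √(2² + 20²) ≈ 20.1, ∠D ≈ 84.29°
|G| = 10 / 20.1 ≈ 0.49751
Gain = 20 log₁₀(0.49751) ≈ -6.06 dB
∠G = 0.00° − 84.29° = -84.29°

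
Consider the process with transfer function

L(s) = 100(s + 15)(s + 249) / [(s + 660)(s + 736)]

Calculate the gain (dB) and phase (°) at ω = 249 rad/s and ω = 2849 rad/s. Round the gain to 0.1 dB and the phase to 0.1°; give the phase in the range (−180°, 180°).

At s = jω = j249:
zero (s+15): 15 + j249 → |·| = √(15²+249²) = √62226 ≈ 249.45, ∠ = arctan(249/15) ≈ 86.55°
zero (s+249): 249 + j249 → |·| = √(249²+249²) = √124002 ≈ 352.14, ∠ = arctan(249/249) ≈ 45.00°
pole (s+660): 660 + j249 → |·| = √(660²+249²) = √497601 ≈ 705.41, ∠ = arctan(249/660) ≈ 20.67°
pole (s+736): 736 + j249 → |·| = √(736²+249²) = √603697 ≈ 776.98, ∠ = arctan(249/736) ≈ 18.69°
|L| = 100 · 87841 / 5.4809e+05 ≈ 16.027
Gain = 20 log₁₀(16.027) ≈ 24.10 dB
∠L = 131.55° − 39.36° = 92.19°

At s = jω = j2849:
zero (s+15): 15 + j2849 → |·| = √(15²+2849²) = √8117026 ≈ 2849, ∠ = arctan(2849/15) ≈ 89.70°
zero (s+249): 249 + j2849 → |·| = √(249²+2849²) = √8178802 ≈ 2859.9, ∠ = arctan(2849/249) ≈ 85.01°
pole (s+660): 660 + j2849 → |·| = √(660²+2849²) = √8552401 ≈ 2924.4, ∠ = arctan(2849/660) ≈ 76.96°
pole (s+736): 736 + j2849 → |·| = √(736²+2849²) = √8658497 ≈ 2942.5, ∠ = arctan(2849/736) ≈ 75.52°
|L| = 100 · 8.1479e+06 / 8.605e+06 ≈ 94.688
Gain = 20 log₁₀(94.688) ≈ 39.53 dB
∠L = 174.71° − 152.48° = 22.23°

ω = 249: 24.1 dB, 92.2°; ω = 2849: 39.5 dB, 22.2°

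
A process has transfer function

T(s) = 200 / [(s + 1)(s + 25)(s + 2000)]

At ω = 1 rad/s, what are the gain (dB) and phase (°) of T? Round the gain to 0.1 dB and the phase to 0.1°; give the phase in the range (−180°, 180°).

At s = jω = j1:
pole (s+1): 1 + j1 → |·| = √(1²+1²) = √2 ≈ 1.4142, ∠ = arctan(1/1) ≈ 45.00°
pole (s+25): 25 + j1 → |·| = √(25²+1²) = √626 ≈ 25.02, ∠ = arctan(1/25) ≈ 2.29°
pole (s+2000): 2000 + j1 → |·| = √(2000²+1²) = √4000001 ≈ 2000, ∠ = arctan(1/2000) ≈ 0.03°
|T| = 200 / 70767 ≈ 0.0028262
Gain = 20 log₁₀(0.0028262) ≈ -50.98 dB
∠T = 0.00° − 47.32° = -47.32°

-51.0 dB, -47.3°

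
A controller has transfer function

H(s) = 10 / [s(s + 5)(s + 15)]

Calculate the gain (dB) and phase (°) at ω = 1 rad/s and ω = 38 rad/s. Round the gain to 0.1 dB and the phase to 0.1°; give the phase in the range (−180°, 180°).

ω = 1: -17.7 dB, -105.1°; ω = 38: -75.5 dB, 119.0°

At s = jω = j1:
pole (s+5): 5 + j1 → |·| = √(5²+1²) = √26 ≈ 5.099, ∠ = arctan(1/5) ≈ 11.31°
pole (s+15): 15 + j1 → |·| = √(15²+1²) = √226 ≈ 15.033, ∠ = arctan(1/15) ≈ 3.81°
pole at origin: |s| = 1, ∠ = 90.00° (in denominator)
|H| = 10 / 76.653 ≈ 0.13046
Gain = 20 log₁₀(0.13046) ≈ -17.69 dB
∠H = 0.00° − 105.12° = -105.12°

At s = jω = j38:
pole (s+5): 5 + j38 → |·| = √(5²+38²) = √1469 ≈ 38.328, ∠ = arctan(38/5) ≈ 82.50°
pole (s+15): 15 + j38 → |·| = √(15²+38²) = √1669 ≈ 40.853, ∠ = arctan(38/15) ≈ 68.46°
pole at origin: |s| = 38, ∠ = 90.00° (in denominator)
|H| = 10 / 59501 ≈ 0.00016806
Gain = 20 log₁₀(0.00016806) ≈ -75.49 dB
∠H = 0.00° − 240.96° = -240.96° ≡ 119.04° (principal value)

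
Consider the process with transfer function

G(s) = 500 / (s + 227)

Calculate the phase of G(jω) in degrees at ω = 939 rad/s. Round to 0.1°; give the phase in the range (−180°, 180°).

-76.4°

Substitute s = j939:
Numerator: 500 = 500 + j0
Denominator: (j939) + 227 = 227 + j939
|N| = √(500² + 0²) ≈ 500, ∠N ≈ 0.00°
|D| = √(227² + 939²) ≈ 966.05, ∠D ≈ 76.41°
∠G = 0.00° − 76.41° = -76.41°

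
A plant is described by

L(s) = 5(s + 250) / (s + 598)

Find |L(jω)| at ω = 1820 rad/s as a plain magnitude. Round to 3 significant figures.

At s = jω = j1820:
zero (s+250): 250 + j1820 → |·| = √(250²+1820²) = √3374900 ≈ 1837.1, ∠ = arctan(1820/250) ≈ 82.18°
pole (s+598): 598 + j1820 → |·| = √(598²+1820²) = √3670004 ≈ 1915.7, ∠ = arctan(1820/598) ≈ 71.81°
|L| = 5 · 1837.1 / 1915.7 ≈ 4.7949

4.79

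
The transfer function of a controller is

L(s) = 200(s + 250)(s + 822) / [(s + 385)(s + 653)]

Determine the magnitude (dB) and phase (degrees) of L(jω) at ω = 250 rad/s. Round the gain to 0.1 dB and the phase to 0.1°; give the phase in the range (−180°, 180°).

45.5 dB, 8.0°

At s = jω = j250:
zero (s+250): 250 + j250 → |·| = √(250²+250²) = √125000 ≈ 353.55, ∠ = arctan(250/250) ≈ 45.00°
zero (s+822): 822 + j250 → |·| = √(822²+250²) = √738184 ≈ 859.18, ∠ = arctan(250/822) ≈ 16.92°
pole (s+385): 385 + j250 → |·| = √(385²+250²) = √210725 ≈ 459.05, ∠ = arctan(250/385) ≈ 33.00°
pole (s+653): 653 + j250 → |·| = √(653²+250²) = √488909 ≈ 699.22, ∠ = arctan(250/653) ≈ 20.95°
|L| = 200 · 3.0376e+05 / 3.2098e+05 ≈ 189.27
Gain = 20 log₁₀(189.27) ≈ 45.54 dB
∠L = 61.92° − 53.95° = 7.97°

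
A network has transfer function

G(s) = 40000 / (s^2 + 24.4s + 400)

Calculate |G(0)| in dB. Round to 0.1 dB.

G(0) = 40000 / 400 = 100
20 log₁₀(100) ≈ 40.00 dB

40.0 dB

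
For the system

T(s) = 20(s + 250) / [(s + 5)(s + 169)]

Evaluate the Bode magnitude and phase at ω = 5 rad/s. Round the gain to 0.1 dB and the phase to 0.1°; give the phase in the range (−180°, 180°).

At s = jω = j5:
zero (s+250): 250 + j5 → |·| = √(250²+5²) = √62525 ≈ 250.05, ∠ = arctan(5/250) ≈ 1.15°
pole (s+5): 5 + j5 → |·| = √(5²+5²) = √50 ≈ 7.0711, ∠ = arctan(5/5) ≈ 45.00°
pole (s+169): 169 + j5 → |·| = √(169²+5²) = √28586 ≈ 169.07, ∠ = arctan(5/169) ≈ 1.69°
|T| = 20 · 250.05 / 1195.5 ≈ 4.1832
Gain = 20 log₁₀(4.1832) ≈ 12.43 dB
∠T = 1.15° − 46.69° = -45.54°

12.4 dB, -45.5°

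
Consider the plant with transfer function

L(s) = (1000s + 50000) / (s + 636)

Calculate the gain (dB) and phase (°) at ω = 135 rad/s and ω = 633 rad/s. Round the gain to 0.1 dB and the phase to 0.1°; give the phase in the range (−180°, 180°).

ω = 135: 46.9 dB, 57.7°; ω = 633: 57.0 dB, 40.6°

Substitute s = j135:
Numerator: 1000(j135) + 50000 = 50000 + j135000
Denominator: (j135) + 636 = 636 + j135
|N| = √(50000² + 135000²) ≈ 1.4396e+05, ∠N ≈ 69.68°
|D| = √(636² + 135²) ≈ 650.17, ∠D ≈ 11.98°
|L| = 1.4396e+05 / 650.17 ≈ 221.42
Gain = 20 log₁₀(221.42) ≈ 46.90 dB
∠L = 69.68° − 11.98° = 57.70°

Substitute s = j633:
Numerator: 1000(j633) + 50000 = 50000 + j633000
Denominator: (j633) + 636 = 636 + j633
|N| = √(50000² + 633000²) ≈ 6.3497e+05, ∠N ≈ 85.48°
|D| = √(636² + 633²) ≈ 897.32, ∠D ≈ 44.86°
|L| = 6.3497e+05 / 897.32 ≈ 707.63
Gain = 20 log₁₀(707.63) ≈ 57.00 dB
∠L = 85.48° − 44.86° = 40.62°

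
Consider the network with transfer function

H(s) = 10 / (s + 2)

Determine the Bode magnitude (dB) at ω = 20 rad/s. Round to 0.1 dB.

Substitute s = j20:
Numerator: 10 = 10 + j0
Denominator: (j20) + 2 = 2 + j20
|N| = √(10² + 0²) ≈ 10, ∠N ≈ 0.00°
|D| = √(2² + 20²) ≈ 20.1, ∠D ≈ 84.29°
|H| = 10 / 20.1 ≈ 0.49751
Gain = 20 log₁₀(0.49751) ≈ -6.06 dB

-6.1 dB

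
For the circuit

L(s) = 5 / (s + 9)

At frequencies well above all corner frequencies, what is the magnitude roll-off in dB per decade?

Each pole contributes −20 dB/decade at high frequency; each zero contributes +20 dB/decade.
Net: 0 zero(s) − 1 pole(s) → -20 dB/decade.

-20 dB/decade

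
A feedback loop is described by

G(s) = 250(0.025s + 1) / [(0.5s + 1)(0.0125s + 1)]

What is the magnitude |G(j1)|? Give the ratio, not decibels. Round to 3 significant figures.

At ω = 1 rad/s:
zero (1 + j1·0.025) = 1 + j0.025 → |·| ≈ 1.0003, ∠ ≈ 1.43°
pole (1 + j1·0.5) = 1 + j0.5 → |·| ≈ 1.118, ∠ ≈ 26.57°
pole (1 + j1·0.0125) = 1 + j0.0125 → |·| ≈ 1.0001, ∠ ≈ 0.72°
|G| = 250 · 1.0003 / (1.118 · 1.0001) ≈ 223.66

224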